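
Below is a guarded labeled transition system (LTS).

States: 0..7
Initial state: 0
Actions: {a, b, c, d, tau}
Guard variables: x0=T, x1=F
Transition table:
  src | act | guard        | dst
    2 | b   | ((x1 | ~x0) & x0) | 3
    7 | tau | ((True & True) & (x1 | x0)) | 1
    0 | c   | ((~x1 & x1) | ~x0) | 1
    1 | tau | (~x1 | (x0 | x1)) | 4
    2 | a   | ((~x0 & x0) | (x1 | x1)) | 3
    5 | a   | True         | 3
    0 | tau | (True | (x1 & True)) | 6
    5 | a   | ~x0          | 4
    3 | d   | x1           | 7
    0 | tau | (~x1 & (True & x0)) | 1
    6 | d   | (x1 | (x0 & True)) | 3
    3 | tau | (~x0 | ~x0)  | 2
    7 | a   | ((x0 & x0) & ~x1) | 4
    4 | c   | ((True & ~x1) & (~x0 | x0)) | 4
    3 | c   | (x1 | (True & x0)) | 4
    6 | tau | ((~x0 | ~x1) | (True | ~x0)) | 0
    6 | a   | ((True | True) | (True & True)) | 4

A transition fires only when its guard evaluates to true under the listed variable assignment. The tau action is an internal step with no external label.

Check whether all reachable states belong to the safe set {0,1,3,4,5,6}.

Answer: INVARIANT HOLDS

Working:
Allowed set {0,1,3,4,5,6}
Reach set: {0,1,3,4,6}
  0: ok
  1: ok
  3: ok
  4: ok
  6: ok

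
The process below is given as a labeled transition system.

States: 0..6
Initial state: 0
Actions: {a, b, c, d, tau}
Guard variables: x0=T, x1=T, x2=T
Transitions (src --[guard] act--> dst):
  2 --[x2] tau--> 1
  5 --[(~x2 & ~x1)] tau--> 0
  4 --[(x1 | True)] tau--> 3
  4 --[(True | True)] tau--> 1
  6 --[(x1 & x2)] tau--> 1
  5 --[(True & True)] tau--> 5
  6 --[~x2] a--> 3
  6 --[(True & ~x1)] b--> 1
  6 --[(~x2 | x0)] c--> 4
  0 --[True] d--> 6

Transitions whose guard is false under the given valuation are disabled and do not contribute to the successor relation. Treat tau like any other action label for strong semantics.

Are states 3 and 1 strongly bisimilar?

Compute ~ classes (split until stable):
  round 0: {{0,1,2,3,4,5,6}}
  round 1: {{0},{1,3},{2,4,5},{6}}
  round 2: {{0},{1,3},{2,4},{5},{6}}
5 equivalence class(es) (converged in 3)
3∈{1,3}, 1∈{1,3}

Answer: BISIMILAR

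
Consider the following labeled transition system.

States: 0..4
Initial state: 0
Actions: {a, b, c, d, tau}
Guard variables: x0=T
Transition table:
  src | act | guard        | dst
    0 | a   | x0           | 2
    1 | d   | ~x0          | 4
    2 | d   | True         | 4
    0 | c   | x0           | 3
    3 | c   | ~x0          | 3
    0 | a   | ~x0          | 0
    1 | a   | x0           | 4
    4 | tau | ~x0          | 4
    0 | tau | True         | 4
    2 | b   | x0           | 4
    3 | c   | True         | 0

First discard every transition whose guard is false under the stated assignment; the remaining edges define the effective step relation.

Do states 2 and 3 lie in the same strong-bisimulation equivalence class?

Compute ~ classes (split until stable):
  P[0] = {{0,1,2,3,4}}
  P[1] = {{0},{1},{2},{3},{4}}
Fixed point at round 2; 5 class(es).
2∈{2}, 3∈{3}

Answer: NOT BISIMILAR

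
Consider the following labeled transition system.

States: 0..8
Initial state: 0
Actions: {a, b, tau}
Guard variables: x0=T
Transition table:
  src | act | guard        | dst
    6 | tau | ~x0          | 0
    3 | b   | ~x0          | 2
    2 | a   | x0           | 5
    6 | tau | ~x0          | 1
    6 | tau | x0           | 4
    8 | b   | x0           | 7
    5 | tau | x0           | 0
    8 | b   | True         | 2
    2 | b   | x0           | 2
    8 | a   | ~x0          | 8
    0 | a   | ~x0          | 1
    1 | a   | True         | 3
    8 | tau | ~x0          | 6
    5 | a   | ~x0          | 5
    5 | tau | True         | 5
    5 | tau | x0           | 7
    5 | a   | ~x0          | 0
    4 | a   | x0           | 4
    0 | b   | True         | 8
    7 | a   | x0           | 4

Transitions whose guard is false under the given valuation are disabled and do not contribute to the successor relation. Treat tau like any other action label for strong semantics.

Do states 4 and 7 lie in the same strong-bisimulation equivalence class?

Bisimulation quotient by refinement:
  P[0] = {{0,1,2,3,4,5,6,7,8}}
  P[1] = {{0,8},{1,4,7},{2},{3},{5,6}}
  P[2] = {{0},{1},{2},{3},{4,7},{5},{6},{8}}
stable after 3 split(s): 8 block(s)
4∈{4,7}, 7∈{4,7}

Answer: BISIMILAR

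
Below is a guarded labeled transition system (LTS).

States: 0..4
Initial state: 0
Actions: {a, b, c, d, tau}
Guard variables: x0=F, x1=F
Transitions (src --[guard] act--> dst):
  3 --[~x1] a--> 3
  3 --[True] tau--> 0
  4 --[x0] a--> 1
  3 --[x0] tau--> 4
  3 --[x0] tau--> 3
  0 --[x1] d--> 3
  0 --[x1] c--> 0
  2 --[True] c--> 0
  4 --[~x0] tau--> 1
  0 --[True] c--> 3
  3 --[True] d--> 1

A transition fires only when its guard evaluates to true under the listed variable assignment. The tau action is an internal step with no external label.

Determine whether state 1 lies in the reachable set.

Guard filter leaves 6 enabled edge(s).
L0 = {0}
L1 = {3}  total {0,3}
L2 = {1}  total {0,1,3}
Reach set: {0,1,3}
witness 1: c·d

Answer: REACHABLE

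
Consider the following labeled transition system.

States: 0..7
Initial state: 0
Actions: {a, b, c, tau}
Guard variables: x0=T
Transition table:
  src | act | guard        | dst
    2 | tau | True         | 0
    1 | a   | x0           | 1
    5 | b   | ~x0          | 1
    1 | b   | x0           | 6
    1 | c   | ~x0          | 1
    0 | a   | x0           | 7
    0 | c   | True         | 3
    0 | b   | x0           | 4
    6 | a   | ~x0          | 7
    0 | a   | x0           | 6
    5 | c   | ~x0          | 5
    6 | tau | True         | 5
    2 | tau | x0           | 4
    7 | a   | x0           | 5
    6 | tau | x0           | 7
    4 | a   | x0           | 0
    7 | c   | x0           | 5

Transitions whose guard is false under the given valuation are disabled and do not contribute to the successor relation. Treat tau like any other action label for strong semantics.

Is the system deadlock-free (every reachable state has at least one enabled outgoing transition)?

Reach set: {0,3,4,5,6,7}
  0: a→6  a→7  b→4  c→3  [4 exit(s)]
  3: ∅  [no exit]
  4: a→0  [1 exit(s)]
  5: ∅  [no exit]
  6: tau→5  tau→7  [2 exit(s)]
  7: a→5  c→5  [2 exit(s)]
witness 3: c

Answer: DEADLOCK at state 3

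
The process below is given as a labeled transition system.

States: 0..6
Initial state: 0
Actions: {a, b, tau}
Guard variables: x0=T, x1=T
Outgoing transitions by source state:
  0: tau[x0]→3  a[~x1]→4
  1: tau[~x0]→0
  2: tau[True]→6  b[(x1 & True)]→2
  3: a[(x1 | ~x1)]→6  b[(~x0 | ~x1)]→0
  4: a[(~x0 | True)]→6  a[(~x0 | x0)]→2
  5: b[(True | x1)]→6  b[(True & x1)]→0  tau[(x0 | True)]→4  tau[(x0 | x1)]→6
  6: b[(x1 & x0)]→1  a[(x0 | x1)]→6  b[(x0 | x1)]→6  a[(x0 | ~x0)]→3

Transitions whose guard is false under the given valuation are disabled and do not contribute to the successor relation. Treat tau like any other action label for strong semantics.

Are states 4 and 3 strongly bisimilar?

Answer: NOT BISIMILAR

Working:
Compute ~ classes (split until stable):
  π0 = {{0,1,2,3,4,5,6}}
  π1 = {{0},{1},{2,5},{3,4},{6}}
  π2 = {{0},{1},{2},{3},{4},{5},{6}}
Fixed point at round 3; 7 class(es).
[4]={4}  [3]={3}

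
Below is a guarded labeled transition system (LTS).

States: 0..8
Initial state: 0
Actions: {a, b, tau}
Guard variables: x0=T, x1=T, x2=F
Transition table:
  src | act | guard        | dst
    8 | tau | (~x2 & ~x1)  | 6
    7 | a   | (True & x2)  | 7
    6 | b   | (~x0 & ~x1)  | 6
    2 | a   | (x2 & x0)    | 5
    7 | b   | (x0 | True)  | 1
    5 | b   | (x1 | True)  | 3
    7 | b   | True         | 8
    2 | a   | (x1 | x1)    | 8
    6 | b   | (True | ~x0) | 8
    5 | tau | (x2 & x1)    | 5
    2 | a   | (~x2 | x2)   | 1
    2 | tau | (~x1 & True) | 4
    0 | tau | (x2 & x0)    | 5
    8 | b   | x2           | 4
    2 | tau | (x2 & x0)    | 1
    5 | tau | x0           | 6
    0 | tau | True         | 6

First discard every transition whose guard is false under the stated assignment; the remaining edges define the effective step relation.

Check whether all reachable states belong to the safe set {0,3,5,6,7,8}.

Answer: INVARIANT HOLDS

Analysis:
Allowed set {0,3,5,6,7,8}
Reachable = {0,6,8}
  0: ok
  6: ok
  8: ok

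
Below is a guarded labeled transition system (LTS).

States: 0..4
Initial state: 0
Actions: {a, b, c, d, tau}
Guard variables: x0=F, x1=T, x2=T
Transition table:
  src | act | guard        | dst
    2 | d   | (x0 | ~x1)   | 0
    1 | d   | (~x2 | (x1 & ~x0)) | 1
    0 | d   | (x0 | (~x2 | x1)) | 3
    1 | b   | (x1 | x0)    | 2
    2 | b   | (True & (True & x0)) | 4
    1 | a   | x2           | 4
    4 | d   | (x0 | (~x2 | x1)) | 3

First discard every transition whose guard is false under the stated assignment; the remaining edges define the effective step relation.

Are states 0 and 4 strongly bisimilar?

Answer: BISIMILAR

Trace:
Bisimulation quotient by refinement:
  round 0: {{0,1,2,3,4}}
  round 1: {{0,4},{1},{2,3}}
Fixed point at round 2; 3 class(es).
class of 0: {0,4}; class of 4: {0,4}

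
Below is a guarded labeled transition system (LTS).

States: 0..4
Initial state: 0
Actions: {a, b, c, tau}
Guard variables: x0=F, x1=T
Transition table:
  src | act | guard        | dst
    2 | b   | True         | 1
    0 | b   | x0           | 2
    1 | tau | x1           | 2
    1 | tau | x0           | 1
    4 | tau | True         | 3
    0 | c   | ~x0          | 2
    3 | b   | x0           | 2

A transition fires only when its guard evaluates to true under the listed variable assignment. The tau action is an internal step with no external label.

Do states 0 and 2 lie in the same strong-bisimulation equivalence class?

Compute ~ classes (split until stable):
  π0 = {{0,1,2,3,4}}
  π1 = {{0},{1,4},{2},{3}}
  π2 = {{0},{1},{2},{3},{4}}
Fixed point at round 3; 5 class(es).
[0]={0}  [2]={2}

Answer: NOT BISIMILAR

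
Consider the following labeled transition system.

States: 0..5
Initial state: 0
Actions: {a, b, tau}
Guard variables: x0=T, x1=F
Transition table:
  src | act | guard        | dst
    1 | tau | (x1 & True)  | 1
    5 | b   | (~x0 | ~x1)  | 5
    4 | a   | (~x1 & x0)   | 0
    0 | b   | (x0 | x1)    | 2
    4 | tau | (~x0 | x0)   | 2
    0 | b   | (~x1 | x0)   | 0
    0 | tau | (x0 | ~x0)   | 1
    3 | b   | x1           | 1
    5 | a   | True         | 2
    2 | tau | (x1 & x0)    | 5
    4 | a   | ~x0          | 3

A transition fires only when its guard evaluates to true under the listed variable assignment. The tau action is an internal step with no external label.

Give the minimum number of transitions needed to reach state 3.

Layered search for 3:
  depth 0: {0}
  depth 1: {1,2}
3 never appears.

Answer: UNREACHABLE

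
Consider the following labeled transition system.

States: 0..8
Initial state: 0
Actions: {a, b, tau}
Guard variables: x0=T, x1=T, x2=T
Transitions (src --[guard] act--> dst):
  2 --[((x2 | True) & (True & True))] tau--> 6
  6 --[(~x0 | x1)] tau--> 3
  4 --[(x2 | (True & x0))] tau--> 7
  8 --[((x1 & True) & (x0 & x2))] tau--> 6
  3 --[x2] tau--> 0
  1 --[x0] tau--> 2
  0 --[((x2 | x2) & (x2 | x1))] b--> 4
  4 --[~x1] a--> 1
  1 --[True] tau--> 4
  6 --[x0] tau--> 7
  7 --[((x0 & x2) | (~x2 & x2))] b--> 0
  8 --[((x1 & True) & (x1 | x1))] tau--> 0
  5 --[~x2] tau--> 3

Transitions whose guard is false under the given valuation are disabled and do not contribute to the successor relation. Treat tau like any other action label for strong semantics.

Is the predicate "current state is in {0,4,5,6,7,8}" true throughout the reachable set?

Answer: INVARIANT HOLDS

Analysis:
Inv-set: {0,4,5,6,7,8}
Reachable = {0,4,7}
  0: ✓
  4: ✓
  7: ✓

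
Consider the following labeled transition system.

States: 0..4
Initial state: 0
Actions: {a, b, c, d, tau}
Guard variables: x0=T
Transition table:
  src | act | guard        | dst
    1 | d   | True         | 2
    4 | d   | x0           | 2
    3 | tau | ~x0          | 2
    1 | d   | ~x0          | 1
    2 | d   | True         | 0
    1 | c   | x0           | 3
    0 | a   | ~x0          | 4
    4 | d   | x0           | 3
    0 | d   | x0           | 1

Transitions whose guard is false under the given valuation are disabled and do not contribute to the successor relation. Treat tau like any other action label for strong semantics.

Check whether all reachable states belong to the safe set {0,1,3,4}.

Answer: INVARIANT VIOLATED at state 2

Working:
Allowed set {0,1,3,4}
R = {0,1,2,3}
  0: ok
  1: ok
  2: outside
  3: ok
reach 2 via d·d — violates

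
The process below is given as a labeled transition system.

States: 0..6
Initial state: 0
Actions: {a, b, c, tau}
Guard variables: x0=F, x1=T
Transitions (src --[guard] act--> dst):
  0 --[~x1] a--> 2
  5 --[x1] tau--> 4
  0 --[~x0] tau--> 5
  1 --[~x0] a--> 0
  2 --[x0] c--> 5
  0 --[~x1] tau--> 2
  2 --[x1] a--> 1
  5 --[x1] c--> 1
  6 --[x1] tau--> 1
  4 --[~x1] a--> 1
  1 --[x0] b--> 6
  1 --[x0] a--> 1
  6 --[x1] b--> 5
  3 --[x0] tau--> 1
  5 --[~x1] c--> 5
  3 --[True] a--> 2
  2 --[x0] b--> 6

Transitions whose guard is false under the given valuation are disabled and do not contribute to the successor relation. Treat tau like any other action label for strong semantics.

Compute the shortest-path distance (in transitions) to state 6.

BFS to 6:
  L0 = {0}
  L1 = {5}
  L2 = {1,4}
6 never appears.

Answer: UNREACHABLE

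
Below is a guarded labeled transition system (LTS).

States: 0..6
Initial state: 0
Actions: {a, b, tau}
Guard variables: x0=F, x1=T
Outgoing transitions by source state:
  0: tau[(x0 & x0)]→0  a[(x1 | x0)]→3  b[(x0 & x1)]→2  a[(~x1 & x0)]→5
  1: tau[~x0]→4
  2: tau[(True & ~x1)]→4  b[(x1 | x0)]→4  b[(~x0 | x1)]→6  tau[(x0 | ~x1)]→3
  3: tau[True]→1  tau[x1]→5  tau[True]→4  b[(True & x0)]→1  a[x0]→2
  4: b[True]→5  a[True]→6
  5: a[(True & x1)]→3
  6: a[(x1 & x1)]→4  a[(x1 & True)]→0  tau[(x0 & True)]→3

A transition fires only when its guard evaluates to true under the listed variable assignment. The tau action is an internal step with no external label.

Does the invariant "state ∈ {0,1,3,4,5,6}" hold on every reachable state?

Allowed set {0,1,3,4,5,6}
Reachable = {0,1,3,4,5,6}
  0: safe
  1: safe
  3: safe
  4: safe
  5: safe
  6: safe

Answer: INVARIANT HOLDS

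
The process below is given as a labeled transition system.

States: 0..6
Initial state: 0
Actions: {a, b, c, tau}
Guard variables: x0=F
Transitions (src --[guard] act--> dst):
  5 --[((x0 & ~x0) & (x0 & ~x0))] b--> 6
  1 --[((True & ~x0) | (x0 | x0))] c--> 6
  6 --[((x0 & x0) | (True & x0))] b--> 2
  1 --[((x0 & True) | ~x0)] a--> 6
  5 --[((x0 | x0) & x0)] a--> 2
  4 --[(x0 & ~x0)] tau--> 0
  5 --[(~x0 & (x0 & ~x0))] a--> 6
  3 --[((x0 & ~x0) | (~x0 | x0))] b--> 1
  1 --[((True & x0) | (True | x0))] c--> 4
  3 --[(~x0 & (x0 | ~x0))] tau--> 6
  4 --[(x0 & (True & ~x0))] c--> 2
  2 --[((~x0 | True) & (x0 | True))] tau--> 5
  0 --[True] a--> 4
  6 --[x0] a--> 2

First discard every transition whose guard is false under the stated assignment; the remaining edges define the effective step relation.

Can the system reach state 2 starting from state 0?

Answer: UNREACHABLE

Working:
After dropping false guards: 7 live edges.
L0 = {0}
L1 = {4}  total {0,4}
Reachable = {0,4}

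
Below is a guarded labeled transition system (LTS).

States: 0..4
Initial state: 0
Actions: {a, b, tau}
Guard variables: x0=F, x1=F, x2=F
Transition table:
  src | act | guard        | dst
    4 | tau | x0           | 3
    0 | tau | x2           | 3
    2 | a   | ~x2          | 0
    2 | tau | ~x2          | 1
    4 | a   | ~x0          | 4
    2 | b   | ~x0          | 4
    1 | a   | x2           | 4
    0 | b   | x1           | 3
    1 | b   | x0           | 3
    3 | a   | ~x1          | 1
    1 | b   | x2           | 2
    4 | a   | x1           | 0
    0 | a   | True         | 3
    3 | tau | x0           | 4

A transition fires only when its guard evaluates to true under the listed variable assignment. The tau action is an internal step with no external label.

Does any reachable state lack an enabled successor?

Answer: DEADLOCK at state 1

Working:
R = {0,1,3}
  0: a→3  [1 exit(s)]
  1: ∅  [no exit]
  3: a→1  [1 exit(s)]
Path to 1: a·a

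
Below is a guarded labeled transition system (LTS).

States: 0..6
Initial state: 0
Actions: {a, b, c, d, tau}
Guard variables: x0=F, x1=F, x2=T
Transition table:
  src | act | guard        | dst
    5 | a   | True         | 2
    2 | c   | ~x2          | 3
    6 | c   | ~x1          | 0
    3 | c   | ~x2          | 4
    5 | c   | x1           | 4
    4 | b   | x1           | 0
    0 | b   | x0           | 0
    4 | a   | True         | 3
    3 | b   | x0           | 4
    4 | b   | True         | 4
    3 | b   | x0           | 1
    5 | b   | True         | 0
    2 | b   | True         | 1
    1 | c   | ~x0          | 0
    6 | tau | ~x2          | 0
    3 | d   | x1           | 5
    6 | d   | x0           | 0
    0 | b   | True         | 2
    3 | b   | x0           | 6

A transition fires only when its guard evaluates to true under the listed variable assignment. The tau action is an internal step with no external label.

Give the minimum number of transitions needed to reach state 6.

Breadth-first toward 6:
  Layer 0: {0}
  Layer 1: {2}
  Layer 2: {1}
6 never appears.

Answer: UNREACHABLE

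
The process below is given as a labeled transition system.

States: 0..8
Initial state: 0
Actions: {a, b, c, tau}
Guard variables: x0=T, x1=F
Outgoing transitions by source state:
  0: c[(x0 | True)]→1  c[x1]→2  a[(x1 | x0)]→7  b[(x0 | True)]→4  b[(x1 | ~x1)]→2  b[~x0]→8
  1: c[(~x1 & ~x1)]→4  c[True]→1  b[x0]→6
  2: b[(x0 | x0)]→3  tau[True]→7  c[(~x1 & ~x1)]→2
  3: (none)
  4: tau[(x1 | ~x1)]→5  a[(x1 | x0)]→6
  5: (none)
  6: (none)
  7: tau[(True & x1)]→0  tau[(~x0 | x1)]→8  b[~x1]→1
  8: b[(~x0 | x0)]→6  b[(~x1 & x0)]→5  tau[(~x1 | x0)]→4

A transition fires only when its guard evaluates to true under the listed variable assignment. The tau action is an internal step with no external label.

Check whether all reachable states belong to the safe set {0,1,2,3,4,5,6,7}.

Answer: INVARIANT HOLDS

Trace:
Inv-set: {0,1,2,3,4,5,6,7}
Reachable = {0,1,2,3,4,5,6,7}
  0: safe
  1: safe
  2: safe
  3: safe
  4: safe
  5: safe
  6: safe
  7: safe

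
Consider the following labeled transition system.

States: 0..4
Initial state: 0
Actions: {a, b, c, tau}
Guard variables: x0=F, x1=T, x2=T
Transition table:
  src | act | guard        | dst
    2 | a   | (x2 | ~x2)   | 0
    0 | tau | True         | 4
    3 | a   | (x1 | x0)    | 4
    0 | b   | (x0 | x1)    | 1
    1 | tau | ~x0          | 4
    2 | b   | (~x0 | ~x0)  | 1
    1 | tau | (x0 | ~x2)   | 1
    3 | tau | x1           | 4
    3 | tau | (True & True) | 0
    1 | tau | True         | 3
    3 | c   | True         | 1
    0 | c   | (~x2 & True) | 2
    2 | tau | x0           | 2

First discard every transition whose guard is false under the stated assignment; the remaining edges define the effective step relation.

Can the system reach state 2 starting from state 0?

Answer: UNREACHABLE

Analysis:
Guard filter leaves 10 enabled edge(s).
Layer 0: {0}
Layer 1: {1,4}  cumulative {0,1,4}
Layer 2: {3}  cumulative {0,1,3,4}
Reachable = {0,1,3,4}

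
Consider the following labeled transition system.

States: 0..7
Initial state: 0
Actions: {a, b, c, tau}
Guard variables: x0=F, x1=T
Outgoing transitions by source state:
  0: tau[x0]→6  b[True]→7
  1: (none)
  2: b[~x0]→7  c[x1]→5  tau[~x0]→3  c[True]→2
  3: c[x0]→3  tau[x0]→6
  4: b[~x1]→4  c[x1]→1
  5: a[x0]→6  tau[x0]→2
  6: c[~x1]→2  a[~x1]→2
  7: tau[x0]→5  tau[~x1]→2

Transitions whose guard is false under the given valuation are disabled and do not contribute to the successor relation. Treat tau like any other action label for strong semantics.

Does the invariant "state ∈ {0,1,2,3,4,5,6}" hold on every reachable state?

Answer: INVARIANT VIOLATED at state 7

Analysis:
Inv-set: {0,1,2,3,4,5,6}
Reach set: {0,7}
  0: ok
  7: outside
witness against invariant: b → 7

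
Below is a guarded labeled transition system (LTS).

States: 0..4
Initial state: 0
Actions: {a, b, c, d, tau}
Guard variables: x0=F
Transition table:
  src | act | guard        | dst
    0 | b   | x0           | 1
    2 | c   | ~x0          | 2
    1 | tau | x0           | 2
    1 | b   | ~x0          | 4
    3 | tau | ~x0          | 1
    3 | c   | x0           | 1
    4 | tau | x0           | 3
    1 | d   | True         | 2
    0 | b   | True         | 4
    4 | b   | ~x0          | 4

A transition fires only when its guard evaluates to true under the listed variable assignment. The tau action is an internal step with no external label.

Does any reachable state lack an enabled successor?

Answer: DEADLOCK-FREE

Trace:
Reach set: {0,4}
  0: b→4  [deg 1]
  4: b→4  [deg 1]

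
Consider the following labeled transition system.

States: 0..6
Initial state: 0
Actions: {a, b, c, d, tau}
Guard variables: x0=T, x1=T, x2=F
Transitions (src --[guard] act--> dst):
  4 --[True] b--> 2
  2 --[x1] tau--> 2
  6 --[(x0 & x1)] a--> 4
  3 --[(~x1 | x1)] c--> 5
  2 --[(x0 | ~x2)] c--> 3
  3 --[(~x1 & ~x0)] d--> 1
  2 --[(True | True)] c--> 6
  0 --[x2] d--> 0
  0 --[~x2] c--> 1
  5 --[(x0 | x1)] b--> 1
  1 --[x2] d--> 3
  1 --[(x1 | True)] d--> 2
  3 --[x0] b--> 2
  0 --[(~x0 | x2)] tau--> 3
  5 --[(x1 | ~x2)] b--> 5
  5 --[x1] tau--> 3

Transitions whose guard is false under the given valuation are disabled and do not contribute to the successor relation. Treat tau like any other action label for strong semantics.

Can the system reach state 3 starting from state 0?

Answer: REACHABLE

Analysis:
Guard filter leaves 12 enabled edge(s).
depth 0: {0}
depth 1: {1}  cumulative {0,1}
depth 2: {2}  cumulative {0,1,2}
depth 3: {3,6}  cumulative {0,1,2,3,6}
depth 4: {4,5}  cumulative {0,1,2,3,4,5,6}
Reach set: {0,1,2,3,4,5,6}
trace reaching 3: c·d·c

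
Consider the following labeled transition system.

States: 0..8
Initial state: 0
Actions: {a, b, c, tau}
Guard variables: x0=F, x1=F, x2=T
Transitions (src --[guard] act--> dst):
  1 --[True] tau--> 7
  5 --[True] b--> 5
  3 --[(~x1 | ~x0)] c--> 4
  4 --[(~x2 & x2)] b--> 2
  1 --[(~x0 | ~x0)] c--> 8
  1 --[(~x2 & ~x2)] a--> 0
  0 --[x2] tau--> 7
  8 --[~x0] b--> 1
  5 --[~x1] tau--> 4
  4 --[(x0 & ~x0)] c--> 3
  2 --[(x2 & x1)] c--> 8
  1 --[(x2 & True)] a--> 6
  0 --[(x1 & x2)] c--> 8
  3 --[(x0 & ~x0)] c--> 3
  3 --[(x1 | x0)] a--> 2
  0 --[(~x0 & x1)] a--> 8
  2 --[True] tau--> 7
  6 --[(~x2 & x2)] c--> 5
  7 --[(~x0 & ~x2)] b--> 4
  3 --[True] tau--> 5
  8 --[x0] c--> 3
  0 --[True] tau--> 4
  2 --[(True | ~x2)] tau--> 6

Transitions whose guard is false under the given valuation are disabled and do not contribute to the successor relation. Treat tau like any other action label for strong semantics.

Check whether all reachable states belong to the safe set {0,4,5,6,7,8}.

Allowed set {0,4,5,6,7,8}
Reachable = {0,4,7}
  0: ok
  4: ok
  7: ok

Answer: INVARIANT HOLDS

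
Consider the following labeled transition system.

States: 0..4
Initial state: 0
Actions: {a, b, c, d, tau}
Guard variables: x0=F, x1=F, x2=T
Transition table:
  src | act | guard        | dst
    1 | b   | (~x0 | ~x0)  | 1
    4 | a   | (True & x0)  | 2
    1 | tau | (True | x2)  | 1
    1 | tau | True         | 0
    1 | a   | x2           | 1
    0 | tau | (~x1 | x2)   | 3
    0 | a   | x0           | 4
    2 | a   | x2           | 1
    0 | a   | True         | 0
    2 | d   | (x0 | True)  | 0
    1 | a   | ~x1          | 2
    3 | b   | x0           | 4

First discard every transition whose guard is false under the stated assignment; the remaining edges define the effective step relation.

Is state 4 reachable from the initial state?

Guard filter leaves 9 enabled edge(s).
depth 0: {0}
depth 1: {3}  now seen {0,3}
Reach set: {0,3}

Answer: UNREACHABLE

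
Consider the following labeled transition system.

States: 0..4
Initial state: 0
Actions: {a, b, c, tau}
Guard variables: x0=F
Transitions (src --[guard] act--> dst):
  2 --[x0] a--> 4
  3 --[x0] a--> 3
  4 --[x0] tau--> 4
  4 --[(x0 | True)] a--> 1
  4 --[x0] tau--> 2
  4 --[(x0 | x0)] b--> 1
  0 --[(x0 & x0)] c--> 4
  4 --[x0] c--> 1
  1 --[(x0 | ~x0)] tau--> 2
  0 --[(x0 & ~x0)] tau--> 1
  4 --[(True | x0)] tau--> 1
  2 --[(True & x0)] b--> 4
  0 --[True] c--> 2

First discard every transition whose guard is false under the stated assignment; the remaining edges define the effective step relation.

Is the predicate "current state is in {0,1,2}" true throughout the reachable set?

Allowed set {0,1,2}
Reachable = {0,2}
  0: ok
  2: ok

Answer: INVARIANT HOLDS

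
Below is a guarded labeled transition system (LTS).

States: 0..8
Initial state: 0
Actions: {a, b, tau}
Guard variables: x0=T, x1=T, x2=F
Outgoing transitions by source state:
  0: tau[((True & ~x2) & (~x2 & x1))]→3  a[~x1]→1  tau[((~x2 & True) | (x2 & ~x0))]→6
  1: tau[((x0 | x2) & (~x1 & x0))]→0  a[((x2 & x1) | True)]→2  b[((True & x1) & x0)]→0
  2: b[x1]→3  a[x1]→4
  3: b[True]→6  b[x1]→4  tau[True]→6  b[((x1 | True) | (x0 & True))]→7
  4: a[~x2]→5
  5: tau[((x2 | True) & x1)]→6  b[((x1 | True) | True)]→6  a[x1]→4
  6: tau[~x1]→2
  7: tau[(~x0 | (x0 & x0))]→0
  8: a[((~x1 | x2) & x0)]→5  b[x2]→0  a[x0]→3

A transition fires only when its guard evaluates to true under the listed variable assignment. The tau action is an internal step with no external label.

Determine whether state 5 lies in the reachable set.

After dropping false guards: 16 live edges.
depth 0: {0}
depth 1: {3,6}  total {0,3,6}
depth 2: {4,7}  total {0,3,4,6,7}
depth 3: {5}  total {0,3,4,5,6,7}
Reachable = {0,3,4,5,6,7}
trace reaching 5: tau·b·a

Answer: REACHABLE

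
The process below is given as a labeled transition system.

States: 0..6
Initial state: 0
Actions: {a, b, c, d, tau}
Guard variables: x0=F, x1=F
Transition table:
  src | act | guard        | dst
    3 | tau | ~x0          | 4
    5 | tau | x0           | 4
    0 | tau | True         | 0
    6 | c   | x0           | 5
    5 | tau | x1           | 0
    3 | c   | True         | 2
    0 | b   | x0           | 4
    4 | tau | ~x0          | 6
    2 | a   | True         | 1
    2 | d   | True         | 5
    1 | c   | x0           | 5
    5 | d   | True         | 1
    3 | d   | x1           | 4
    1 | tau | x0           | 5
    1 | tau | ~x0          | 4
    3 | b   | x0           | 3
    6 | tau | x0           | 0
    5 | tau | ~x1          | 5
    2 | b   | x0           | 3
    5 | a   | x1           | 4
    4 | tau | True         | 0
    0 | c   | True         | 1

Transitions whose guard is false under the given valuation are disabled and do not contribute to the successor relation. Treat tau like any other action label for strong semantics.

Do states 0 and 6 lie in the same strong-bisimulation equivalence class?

Answer: NOT BISIMILAR

Analysis:
Compute ~ classes (split until stable):
  P[0] = {{0,1,2,3,4,5,6}}
  P[1] = {{0,3},{1,4},{2},{5},{6}}
  P[2] = {{0},{1},{2},{3},{4},{5},{6}}
stable after 3 split(s): 7 block(s)
[0]={0}  [6]={6}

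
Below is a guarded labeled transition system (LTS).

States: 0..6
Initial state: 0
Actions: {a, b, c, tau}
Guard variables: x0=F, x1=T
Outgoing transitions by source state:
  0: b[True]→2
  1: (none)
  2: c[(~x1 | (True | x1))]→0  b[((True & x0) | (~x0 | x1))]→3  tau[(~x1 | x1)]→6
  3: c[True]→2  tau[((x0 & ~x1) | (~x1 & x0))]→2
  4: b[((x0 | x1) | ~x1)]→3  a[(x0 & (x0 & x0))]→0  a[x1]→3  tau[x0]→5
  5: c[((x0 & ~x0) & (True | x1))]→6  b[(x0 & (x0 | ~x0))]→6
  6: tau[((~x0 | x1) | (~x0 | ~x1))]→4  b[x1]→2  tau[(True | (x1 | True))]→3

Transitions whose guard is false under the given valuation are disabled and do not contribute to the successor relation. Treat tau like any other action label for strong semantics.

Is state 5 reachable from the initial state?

After dropping false guards: 10 live edges.
Layer 0: {0}
Layer 1: {2}  cumulative {0,2}
Layer 2: {3,6}  cumulative {0,2,3,6}
Layer 3: {4}  cumulative {0,2,3,4,6}
Reach set: {0,2,3,4,6}

Answer: UNREACHABLE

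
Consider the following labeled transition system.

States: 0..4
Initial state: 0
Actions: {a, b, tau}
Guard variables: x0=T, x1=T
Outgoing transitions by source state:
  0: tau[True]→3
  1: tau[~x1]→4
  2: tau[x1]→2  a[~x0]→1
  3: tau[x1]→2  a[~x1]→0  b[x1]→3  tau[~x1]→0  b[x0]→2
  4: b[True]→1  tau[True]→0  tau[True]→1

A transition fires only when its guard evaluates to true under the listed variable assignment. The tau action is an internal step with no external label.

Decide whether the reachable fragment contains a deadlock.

Answer: DEADLOCK-FREE

Trace:
Reachable = {0,2,3}
  0: tau→3  [1 out]
  2: tau→2  [1 out]
  3: b→2  b→3  tau→2  [3 out]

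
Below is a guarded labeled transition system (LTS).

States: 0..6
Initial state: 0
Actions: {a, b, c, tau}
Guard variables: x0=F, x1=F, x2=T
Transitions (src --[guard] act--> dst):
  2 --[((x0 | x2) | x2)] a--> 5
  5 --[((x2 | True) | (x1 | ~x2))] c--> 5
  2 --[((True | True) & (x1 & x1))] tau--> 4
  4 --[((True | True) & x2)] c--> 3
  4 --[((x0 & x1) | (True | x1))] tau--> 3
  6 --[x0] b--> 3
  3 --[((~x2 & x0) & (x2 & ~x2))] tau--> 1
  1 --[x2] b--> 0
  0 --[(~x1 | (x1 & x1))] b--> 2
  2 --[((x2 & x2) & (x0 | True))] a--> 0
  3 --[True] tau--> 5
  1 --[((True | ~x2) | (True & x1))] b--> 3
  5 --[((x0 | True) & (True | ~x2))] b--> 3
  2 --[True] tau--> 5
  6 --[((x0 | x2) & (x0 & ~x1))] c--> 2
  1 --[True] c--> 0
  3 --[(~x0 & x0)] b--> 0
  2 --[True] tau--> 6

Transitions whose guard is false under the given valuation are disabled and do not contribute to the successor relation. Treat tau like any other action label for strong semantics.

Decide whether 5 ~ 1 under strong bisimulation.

Answer: NOT BISIMILAR

Analysis:
Compute ~ classes (split until stable):
  round 0: {{0,1,2,3,4,5,6}}
  round 1: {{0},{1,5},{2},{3},{4},{6}}
  round 2: {{0},{1},{2},{3},{4},{5},{6}}
7 equivalence class(es) (converged in 3)
5∈{5}, 1∈{1}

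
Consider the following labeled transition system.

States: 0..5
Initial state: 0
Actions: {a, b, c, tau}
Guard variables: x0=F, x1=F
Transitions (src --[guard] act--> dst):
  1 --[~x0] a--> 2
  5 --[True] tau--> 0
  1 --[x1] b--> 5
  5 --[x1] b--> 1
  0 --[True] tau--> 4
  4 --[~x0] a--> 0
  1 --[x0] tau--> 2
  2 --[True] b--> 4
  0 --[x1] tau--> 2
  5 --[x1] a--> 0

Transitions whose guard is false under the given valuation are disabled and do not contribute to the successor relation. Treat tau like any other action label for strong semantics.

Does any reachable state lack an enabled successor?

Answer: DEADLOCK-FREE

Trace:
Reachable = {0,4}
  0: tau→4  [deg 1]
  4: a→0  [deg 1]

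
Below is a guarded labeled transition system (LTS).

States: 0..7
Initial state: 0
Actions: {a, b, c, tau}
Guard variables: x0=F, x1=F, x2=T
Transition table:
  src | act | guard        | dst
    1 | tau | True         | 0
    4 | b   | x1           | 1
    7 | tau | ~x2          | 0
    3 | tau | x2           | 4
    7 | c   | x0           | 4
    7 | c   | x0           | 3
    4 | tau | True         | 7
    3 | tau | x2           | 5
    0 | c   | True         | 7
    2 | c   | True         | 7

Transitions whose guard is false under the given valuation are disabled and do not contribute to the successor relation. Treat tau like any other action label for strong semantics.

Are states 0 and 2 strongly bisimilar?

Answer: BISIMILAR

Working:
Compute ~ classes (split until stable):
  π0 = {{0,1,2,3,4,5,6,7}}
  π1 = {{0,2},{1,3,4},{5,6,7}}
  π2 = {{0,2},{1},{3},{4},{5,6,7}}
Fixed point at round 3; 5 class(es).
0∈{0,2}, 2∈{0,2}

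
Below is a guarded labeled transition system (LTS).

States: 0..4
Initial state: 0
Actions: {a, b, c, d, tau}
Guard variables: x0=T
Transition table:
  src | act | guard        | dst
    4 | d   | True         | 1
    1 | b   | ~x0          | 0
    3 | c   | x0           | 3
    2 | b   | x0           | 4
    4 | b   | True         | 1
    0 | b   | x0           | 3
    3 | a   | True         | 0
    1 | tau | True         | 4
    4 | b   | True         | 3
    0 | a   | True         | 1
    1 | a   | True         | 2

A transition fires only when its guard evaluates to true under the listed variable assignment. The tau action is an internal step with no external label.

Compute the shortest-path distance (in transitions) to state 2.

Answer: 2

Analysis:
Layered search for 2:
  Layer 0: {0}
  Layer 1: {1,3}
  Layer 2: {2,4}
first hit 2 at d=2 via a·a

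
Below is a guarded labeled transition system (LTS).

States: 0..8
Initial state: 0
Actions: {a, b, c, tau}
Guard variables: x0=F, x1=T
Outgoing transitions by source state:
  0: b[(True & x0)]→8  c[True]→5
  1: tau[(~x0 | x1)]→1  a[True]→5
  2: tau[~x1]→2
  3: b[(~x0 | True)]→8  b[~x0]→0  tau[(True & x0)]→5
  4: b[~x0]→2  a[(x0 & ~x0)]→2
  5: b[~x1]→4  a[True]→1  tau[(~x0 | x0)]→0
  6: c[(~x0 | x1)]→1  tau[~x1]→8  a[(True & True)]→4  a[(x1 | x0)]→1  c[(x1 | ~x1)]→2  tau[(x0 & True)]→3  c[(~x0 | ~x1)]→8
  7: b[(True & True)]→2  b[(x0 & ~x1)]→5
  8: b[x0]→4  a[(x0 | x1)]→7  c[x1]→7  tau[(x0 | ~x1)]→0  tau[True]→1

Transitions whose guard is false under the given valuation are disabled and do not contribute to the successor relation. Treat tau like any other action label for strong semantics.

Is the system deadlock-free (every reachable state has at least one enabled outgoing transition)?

Reachable = {0,1,5}
  0: c→5  [1 out]
  1: a→5  tau→1  [2 out]
  5: a→1  tau→0  [2 out]

Answer: DEADLOCK-FREE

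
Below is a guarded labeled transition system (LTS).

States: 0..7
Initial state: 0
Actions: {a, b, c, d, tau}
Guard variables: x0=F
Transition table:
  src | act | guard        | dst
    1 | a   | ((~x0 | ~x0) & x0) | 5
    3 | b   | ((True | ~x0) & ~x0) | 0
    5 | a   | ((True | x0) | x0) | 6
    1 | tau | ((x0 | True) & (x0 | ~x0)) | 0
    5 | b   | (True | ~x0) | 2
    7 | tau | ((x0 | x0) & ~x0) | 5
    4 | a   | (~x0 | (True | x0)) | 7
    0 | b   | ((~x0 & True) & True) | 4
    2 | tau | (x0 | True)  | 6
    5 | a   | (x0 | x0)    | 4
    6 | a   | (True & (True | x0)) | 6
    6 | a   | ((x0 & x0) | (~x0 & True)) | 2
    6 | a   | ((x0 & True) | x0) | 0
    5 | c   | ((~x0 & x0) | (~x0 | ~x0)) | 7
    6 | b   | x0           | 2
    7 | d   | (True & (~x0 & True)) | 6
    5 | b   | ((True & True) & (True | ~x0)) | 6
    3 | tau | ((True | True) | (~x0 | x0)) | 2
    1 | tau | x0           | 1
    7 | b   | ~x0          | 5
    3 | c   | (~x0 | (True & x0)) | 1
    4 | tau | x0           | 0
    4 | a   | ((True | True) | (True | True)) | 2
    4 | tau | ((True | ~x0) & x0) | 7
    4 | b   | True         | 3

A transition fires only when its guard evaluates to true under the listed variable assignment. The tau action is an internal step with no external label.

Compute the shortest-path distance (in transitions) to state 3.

Answer: 2

Working:
Layered search for 3:
  depth 0: {0}
  depth 1: {4}
  depth 2: {2,3,7}
first hit 3 at d=2 via b·b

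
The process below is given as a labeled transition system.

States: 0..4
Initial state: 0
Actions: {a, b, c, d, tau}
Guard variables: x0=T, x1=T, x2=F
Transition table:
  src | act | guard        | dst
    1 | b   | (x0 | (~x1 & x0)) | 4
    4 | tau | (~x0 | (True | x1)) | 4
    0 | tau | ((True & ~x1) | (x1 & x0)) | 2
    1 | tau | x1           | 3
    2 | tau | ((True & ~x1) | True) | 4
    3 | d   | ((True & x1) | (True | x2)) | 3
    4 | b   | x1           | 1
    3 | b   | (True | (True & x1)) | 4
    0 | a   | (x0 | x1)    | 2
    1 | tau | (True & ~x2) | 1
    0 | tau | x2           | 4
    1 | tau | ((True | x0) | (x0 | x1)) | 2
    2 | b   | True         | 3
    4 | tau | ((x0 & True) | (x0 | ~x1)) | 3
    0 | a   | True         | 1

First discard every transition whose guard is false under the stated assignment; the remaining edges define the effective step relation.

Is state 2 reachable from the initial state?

Answer: REACHABLE

Trace:
14 transition(s) survive guard evaluation.
L0 = {0}
L1 = {1,2}  now seen {0,1,2}
L2 = {3,4}  now seen {0,1,2,3,4}
Reach set: {0,1,2,3,4}
witness 2: tau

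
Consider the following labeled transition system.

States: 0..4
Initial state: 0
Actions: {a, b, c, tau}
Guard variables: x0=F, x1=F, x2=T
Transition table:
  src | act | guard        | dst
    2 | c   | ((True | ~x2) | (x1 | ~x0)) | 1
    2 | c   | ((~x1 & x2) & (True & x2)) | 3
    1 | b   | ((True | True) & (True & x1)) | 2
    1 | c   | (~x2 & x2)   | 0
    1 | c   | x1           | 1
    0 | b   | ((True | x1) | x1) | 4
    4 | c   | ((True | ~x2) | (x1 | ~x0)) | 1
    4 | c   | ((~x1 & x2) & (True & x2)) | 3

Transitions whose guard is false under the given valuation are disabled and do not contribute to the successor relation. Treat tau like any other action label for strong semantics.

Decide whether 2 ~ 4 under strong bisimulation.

Bisimulation quotient by refinement:
  π0 = {{0,1,2,3,4}}
  π1 = {{0},{1,3},{2,4}}
Fixed point at round 2; 3 class(es).
[2]={2,4}  [4]={2,4}

Answer: BISIMILAR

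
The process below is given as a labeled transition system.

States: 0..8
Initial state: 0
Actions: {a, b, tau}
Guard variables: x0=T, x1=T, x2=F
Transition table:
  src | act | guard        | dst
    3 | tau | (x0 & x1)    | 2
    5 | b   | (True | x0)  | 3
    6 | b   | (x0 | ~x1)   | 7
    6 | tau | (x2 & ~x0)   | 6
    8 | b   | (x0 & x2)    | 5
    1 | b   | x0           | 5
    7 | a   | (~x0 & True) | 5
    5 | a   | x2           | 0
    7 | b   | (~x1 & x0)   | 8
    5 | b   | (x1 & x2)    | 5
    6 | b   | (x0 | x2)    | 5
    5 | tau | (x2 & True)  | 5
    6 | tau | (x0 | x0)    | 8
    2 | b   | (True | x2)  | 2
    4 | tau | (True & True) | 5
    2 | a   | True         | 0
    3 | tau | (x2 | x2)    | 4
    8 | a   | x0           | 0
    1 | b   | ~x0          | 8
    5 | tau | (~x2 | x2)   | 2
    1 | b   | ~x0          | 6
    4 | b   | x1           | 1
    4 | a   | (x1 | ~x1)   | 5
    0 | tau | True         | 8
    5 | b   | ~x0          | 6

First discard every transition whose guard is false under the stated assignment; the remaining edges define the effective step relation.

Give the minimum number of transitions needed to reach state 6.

BFS to 6:
  L0 = {0}
  L1 = {8}
6 never appears.

Answer: UNREACHABLE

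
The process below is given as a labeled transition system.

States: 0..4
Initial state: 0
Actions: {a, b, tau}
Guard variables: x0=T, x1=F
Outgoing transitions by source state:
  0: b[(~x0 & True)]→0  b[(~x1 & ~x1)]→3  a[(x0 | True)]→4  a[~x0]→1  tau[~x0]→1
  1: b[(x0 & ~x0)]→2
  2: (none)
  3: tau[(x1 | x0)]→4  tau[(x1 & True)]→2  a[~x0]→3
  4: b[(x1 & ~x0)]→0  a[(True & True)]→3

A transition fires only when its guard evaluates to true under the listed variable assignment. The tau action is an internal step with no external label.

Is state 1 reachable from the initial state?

Answer: UNREACHABLE

Analysis:
4 transition(s) survive guard evaluation.
Layer 0: {0}
Layer 1: {3,4}  total {0,3,4}
R = {0,3,4}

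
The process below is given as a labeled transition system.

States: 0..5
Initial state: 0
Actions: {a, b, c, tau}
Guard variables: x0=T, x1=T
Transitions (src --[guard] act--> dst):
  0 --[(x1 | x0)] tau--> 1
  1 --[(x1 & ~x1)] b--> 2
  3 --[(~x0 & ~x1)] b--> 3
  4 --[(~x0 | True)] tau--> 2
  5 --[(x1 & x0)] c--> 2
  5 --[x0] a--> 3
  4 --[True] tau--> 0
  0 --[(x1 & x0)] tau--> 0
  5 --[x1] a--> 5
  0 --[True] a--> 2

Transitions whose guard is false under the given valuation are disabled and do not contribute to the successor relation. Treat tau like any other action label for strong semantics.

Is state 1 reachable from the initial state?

Guard filter leaves 8 enabled edge(s).
depth 0: {0}
depth 1: {1,2}  total {0,1,2}
Reachable = {0,1,2}
Path to 1: tau

Answer: REACHABLE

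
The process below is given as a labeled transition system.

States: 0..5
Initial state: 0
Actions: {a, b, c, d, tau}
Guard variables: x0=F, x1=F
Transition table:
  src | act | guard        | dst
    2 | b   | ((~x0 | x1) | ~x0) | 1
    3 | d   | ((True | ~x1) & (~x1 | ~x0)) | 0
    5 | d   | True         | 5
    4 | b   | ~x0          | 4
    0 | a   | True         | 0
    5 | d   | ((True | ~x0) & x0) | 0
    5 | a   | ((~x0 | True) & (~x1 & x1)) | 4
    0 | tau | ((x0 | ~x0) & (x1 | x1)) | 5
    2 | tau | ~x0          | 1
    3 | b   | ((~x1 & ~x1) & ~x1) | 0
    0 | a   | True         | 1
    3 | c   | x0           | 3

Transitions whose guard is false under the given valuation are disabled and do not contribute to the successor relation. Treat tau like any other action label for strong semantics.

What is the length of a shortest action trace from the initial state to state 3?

Answer: UNREACHABLE

Trace:
Breadth-first toward 3:
  depth 0: {0}
  depth 1: {1}
3 never appears.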